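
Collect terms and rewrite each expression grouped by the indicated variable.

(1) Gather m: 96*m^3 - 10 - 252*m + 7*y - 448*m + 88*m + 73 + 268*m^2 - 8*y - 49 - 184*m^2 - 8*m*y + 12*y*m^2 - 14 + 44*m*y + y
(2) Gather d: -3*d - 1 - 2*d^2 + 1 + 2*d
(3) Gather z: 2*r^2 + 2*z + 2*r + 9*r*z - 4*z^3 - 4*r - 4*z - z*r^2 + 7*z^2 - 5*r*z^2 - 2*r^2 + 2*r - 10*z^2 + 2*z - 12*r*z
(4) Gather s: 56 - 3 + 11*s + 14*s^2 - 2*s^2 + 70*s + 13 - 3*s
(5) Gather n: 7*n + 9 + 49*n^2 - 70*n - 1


(1) = 96*m^3 + m^2*(12*y + 84) + m*(36*y - 612)
(2) = -2*d^2 - d
(3) = -4*z^3 + z^2*(-5*r - 3) + z*(-r^2 - 3*r)
(4) = 12*s^2 + 78*s + 66
(5) = 49*n^2 - 63*n + 8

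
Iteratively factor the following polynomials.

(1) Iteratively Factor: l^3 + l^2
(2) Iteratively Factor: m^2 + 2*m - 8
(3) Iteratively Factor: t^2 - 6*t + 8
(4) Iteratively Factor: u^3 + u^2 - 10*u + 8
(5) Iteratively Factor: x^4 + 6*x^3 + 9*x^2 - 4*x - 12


(1) = (l)*(l^2 + l) = l*(l + 1)*(l)
(2) = (m - 2)*(m + 4)
(3) = (t - 4)*(t - 2)
(4) = (u - 2)*(u^2 + 3*u - 4) = (u - 2)*(u - 1)*(u + 4)
(5) = (x + 3)*(x^3 + 3*x^2 - 4) = (x + 2)*(x + 3)*(x^2 + x - 2) = (x + 2)^2*(x + 3)*(x - 1)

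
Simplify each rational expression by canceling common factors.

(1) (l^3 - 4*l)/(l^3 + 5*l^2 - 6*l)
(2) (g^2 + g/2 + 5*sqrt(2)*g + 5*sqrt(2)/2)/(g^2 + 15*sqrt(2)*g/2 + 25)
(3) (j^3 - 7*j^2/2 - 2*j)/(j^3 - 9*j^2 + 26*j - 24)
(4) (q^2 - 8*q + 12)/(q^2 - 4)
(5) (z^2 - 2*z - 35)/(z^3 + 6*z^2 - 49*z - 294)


(1) = (l^2 - 4)/(l^2 + 5*l - 6)
(2) = (4*g + 2)/(4*g + 10*sqrt(2))
(3) = (2*j^2 + j)/(2*j^2 - 10*j + 12)
(4) = (q - 6)/(q + 2)
(5) = (z + 5)/(z^2 + 13*z + 42)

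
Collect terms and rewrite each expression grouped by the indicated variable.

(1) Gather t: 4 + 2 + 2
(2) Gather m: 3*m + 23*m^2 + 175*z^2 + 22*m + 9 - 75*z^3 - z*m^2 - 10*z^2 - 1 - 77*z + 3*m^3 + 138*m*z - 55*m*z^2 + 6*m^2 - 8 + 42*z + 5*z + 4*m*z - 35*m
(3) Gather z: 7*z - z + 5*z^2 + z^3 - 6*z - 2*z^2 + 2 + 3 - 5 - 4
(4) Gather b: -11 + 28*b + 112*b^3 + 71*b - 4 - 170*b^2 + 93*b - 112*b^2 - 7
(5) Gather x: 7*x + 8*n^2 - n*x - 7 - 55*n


(1) = 8
(2) = 3*m^3 + m^2*(29 - z) + m*(-55*z^2 + 142*z - 10) - 75*z^3 + 165*z^2 - 30*z
(3) = z^3 + 3*z^2 - 4
(4) = 112*b^3 - 282*b^2 + 192*b - 22
(5) = 8*n^2 - 55*n + x*(7 - n) - 7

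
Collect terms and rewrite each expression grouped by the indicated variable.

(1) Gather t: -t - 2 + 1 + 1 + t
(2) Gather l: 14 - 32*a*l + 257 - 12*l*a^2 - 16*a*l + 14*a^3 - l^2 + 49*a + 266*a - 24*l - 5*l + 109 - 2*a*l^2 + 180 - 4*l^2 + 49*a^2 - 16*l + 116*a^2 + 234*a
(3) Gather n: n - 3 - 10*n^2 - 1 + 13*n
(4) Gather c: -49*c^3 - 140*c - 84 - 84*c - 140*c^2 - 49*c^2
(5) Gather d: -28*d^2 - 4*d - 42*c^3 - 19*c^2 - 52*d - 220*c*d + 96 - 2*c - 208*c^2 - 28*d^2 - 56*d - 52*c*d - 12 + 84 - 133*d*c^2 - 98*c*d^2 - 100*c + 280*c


(1) = 0
(2) = 14*a^3 + 165*a^2 + 549*a + l^2*(-2*a - 5) + l*(-12*a^2 - 48*a - 45) + 560
(3) = -10*n^2 + 14*n - 4
(4) = -49*c^3 - 189*c^2 - 224*c - 84
(5) = -42*c^3 - 227*c^2 + 178*c + d^2*(-98*c - 56) + d*(-133*c^2 - 272*c - 112) + 168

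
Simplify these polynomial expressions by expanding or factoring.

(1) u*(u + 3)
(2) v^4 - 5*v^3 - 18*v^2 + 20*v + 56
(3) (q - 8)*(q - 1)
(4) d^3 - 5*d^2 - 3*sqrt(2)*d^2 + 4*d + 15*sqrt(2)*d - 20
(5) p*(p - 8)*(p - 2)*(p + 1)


(1) = u^2 + 3*u
(2) = (v - 7)*(v - 2)*(v + 2)^2
(3) = q^2 - 9*q + 8
(4) = (d - 5)*(d - 2*sqrt(2))*(d - sqrt(2))
(5) = p^4 - 9*p^3 + 6*p^2 + 16*p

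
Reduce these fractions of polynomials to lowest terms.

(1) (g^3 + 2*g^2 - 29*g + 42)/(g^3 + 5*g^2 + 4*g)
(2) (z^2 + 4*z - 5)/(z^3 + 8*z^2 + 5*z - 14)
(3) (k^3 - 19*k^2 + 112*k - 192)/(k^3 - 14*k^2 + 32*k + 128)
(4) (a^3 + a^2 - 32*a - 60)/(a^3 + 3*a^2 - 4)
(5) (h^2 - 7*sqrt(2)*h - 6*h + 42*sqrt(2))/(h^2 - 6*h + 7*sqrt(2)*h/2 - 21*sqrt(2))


(1) = (g^3 + 2*g^2 - 29*g + 42)/(g^3 + 5*g^2 + 4*g)
(2) = (z + 5)/(z^2 + 9*z + 14)
(3) = (k - 3)/(k + 2)
(4) = (a^2 - a - 30)/(a^2 + a - 2)
(5) = (2*h - 14*sqrt(2))/(2*h + 7*sqrt(2))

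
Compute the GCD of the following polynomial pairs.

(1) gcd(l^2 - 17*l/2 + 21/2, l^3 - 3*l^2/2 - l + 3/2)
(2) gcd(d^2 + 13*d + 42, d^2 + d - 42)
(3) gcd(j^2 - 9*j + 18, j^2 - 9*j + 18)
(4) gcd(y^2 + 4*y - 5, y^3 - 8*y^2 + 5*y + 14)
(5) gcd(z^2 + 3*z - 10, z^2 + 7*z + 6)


(1) = gcd((l - 7)*(l - 3/2), (l - 3/2)*(l - 1)*(l + 1)) = l - 3/2
(2) = gcd((d + 6)*(d + 7), (d - 6)*(d + 7)) = d + 7
(3) = gcd((j - 6)*(j - 3), (j - 6)*(j - 3)) = j^2 - 9*j + 18
(4) = gcd((y - 1)*(y + 5), (y - 7)*(y - 2)*(y + 1)) = 1
(5) = gcd((z - 2)*(z + 5), (z + 1)*(z + 6)) = 1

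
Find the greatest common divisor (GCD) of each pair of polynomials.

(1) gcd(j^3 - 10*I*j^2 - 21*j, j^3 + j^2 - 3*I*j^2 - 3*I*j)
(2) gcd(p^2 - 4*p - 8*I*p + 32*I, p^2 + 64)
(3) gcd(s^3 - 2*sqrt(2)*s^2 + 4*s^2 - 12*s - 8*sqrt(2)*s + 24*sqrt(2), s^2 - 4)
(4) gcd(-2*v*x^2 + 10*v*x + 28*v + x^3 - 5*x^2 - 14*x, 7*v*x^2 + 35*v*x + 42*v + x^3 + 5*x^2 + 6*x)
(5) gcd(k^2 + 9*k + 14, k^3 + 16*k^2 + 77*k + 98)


(1) = j^2 - 3*I*j
(2) = gcd((p - 4)*(p - 8*I), (p - 8*I)*(p + 8*I)) = p - 8*I
(3) = s - 2
(4) = gcd((-2*v + x)*(x - 7)*(x + 2), (7*v + x)*(x + 2)*(x + 3)) = x + 2
(5) = k^2 + 9*k + 14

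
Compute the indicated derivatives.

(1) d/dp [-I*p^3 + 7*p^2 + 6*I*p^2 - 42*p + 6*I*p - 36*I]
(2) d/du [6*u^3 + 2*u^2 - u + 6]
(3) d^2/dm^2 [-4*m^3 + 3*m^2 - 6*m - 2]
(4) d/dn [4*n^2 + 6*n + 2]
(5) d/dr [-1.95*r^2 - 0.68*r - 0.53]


(1) = -3*I*p^2 + p*(14 + 12*I) - 42 + 6*I
(2) = 18*u^2 + 4*u - 1
(3) = 6 - 24*m
(4) = 8*n + 6
(5) = -3.9*r - 0.68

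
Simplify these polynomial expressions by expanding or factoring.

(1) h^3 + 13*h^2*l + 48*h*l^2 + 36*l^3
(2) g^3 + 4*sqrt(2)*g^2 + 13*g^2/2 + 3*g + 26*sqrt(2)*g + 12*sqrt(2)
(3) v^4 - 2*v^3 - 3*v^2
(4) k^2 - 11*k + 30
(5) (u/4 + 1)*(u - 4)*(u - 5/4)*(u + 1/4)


(1) = (h + l)*(h + 6*l)^2
(2) = (g + 1/2)*(g + 6)*(g + 4*sqrt(2))
(3) = v^2*(v - 3)*(v + 1)
(4) = (k - 6)*(k - 5)
(5) = u^4/4 - u^3/4 - 261*u^2/64 + 4*u + 5/4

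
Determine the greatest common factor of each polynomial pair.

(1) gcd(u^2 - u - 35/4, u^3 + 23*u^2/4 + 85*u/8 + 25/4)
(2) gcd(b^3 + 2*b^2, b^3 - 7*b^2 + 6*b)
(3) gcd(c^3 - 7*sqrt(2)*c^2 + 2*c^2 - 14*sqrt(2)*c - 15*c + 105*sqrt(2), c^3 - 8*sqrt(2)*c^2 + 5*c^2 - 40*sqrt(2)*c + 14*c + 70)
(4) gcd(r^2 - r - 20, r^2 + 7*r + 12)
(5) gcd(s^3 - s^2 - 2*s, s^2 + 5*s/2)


(1) = u + 5/2
(2) = b
(3) = c^2 + c*(5 - 7*sqrt(2)) - 35*sqrt(2)
(4) = gcd((r - 5)*(r + 4), (r + 3)*(r + 4)) = r + 4
(5) = gcd(s*(s - 2)*(s + 1), s*(s + 5/2)) = s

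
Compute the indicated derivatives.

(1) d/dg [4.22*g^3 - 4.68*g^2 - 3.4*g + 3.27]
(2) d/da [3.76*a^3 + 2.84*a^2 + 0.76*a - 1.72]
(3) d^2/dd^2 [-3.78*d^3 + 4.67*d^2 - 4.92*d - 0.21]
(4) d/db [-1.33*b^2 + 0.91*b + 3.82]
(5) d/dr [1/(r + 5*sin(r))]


(1) = 12.66*g^2 - 9.36*g - 3.4
(2) = 11.28*a^2 + 5.68*a + 0.76
(3) = 9.34 - 22.68*d
(4) = 0.91 - 2.66*b
(5) = -(5*cos(r) + 1)/(r + 5*sin(r))^2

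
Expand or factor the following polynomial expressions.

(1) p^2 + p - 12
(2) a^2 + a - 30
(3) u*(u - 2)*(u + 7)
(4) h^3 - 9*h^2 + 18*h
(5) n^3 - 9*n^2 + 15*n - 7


(1) = (p - 3)*(p + 4)
(2) = (a - 5)*(a + 6)
(3) = u^3 + 5*u^2 - 14*u
(4) = h*(h - 6)*(h - 3)
(5) = (n - 7)*(n - 1)^2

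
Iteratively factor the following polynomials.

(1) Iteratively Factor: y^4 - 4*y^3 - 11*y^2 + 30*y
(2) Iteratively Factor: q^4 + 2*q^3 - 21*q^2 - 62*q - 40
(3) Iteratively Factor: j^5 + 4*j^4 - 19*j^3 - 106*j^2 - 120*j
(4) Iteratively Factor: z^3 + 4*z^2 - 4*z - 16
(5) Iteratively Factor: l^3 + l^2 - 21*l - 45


(1) = (y - 2)*(y^3 - 2*y^2 - 15*y) = (y - 5)*(y - 2)*(y^2 + 3*y) = y*(y - 5)*(y - 2)*(y + 3)
(2) = (q + 4)*(q^3 - 2*q^2 - 13*q - 10) = (q + 2)*(q + 4)*(q^2 - 4*q - 5) = (q + 1)*(q + 2)*(q + 4)*(q - 5)
(3) = (j + 4)*(j^4 - 19*j^2 - 30*j) = (j - 5)*(j + 4)*(j^3 + 5*j^2 + 6*j) = j*(j - 5)*(j + 4)*(j^2 + 5*j + 6) = j*(j - 5)*(j + 3)*(j + 4)*(j + 2)
(4) = (z + 4)*(z^2 - 4) = (z + 2)*(z + 4)*(z - 2)
(5) = (l + 3)*(l^2 - 2*l - 15) = (l + 3)^2*(l - 5)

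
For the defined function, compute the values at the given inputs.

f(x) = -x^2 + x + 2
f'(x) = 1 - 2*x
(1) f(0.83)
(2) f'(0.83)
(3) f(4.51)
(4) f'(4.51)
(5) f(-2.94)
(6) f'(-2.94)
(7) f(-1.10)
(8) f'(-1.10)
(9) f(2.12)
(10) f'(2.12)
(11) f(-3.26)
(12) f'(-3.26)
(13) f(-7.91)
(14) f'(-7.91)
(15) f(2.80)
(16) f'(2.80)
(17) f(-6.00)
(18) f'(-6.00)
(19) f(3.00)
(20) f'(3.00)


(1) = 2.14
(2) = -0.66
(3) = -13.83
(4) = -8.02
(5) = -9.58
(6) = 6.88
(7) = -0.31
(8) = 3.20
(9) = -0.37
(10) = -3.24
(11) = -11.89
(12) = 7.52
(13) = -68.48
(14) = 16.82
(15) = -3.04
(16) = -4.60
(17) = -40.00
(18) = 13.00
(19) = -4.00
(20) = -5.00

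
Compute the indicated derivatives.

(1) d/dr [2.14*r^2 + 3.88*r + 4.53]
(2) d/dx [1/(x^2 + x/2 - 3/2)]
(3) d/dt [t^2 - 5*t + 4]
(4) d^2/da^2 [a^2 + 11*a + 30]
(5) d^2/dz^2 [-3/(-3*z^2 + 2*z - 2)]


(1) = 4.28*r + 3.88
(2) = 2*(-4*x - 1)/(2*x^2 + x - 3)^2
(3) = 2*t - 5
(4) = 2
(5) = 6*(-9*z^2 + 6*z + 4*(3*z - 1)^2 - 6)/(3*z^2 - 2*z + 2)^3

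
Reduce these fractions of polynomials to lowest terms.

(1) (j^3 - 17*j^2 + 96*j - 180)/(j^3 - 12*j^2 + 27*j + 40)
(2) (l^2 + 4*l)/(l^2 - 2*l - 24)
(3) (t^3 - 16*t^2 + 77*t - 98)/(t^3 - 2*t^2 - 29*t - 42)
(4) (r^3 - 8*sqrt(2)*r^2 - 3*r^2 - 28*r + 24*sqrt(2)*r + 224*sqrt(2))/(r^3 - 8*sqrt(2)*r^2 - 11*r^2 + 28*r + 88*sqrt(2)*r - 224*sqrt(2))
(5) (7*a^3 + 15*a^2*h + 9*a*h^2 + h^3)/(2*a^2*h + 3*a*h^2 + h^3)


(1) = (j^2 - 12*j + 36)/(j^2 - 7*j - 8)
(2) = l/(l - 6)
(3) = (t^2 - 9*t + 14)/(t^2 + 5*t + 6)
(4) = (r + 4)/(r - 4)
(5) = (7*a^2 + 8*a*h + h^2)/(2*a*h + h^2)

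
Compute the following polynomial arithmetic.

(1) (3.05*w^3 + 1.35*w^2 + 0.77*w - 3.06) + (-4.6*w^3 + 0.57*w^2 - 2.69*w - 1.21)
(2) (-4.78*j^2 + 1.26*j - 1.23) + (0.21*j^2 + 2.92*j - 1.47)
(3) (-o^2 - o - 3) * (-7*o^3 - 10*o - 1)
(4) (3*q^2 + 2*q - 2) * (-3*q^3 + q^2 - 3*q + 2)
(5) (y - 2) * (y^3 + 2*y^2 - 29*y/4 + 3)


(1) = -1.55*w^3 + 1.92*w^2 - 1.92*w - 4.27
(2) = -4.57*j^2 + 4.18*j - 2.7
(3) = 7*o^5 + 7*o^4 + 31*o^3 + 11*o^2 + 31*o + 3
(4) = -9*q^5 - 3*q^4 - q^3 - 2*q^2 + 10*q - 4
(5) = y^4 - 45*y^2/4 + 35*y/2 - 6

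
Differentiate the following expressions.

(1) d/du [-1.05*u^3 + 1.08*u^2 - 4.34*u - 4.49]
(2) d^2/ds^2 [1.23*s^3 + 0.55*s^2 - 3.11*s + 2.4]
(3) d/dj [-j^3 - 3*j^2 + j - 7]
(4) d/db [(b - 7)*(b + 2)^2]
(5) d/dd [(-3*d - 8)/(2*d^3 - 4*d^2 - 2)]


(1) = -3.15*u^2 + 2.16*u - 4.34
(2) = 7.38*s + 1.1
(3) = -3*j^2 - 6*j + 1
(4) = 3*(b - 4)*(b + 2)
(5) = (-3*d^3 + 6*d^2 + d*(3*d - 4)*(3*d + 8) + 3)/(2*(-d^3 + 2*d^2 + 1)^2)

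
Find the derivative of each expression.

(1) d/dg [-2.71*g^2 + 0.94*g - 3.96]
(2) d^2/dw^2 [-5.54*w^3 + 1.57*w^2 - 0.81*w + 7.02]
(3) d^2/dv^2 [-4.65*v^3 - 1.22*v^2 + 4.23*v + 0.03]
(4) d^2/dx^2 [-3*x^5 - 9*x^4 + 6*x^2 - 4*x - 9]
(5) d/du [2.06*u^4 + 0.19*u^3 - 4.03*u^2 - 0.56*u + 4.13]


(1) = 0.94 - 5.42*g
(2) = 3.14 - 33.24*w
(3) = -27.9*v - 2.44
(4) = -60*x^3 - 108*x^2 + 12
(5) = 8.24*u^3 + 0.57*u^2 - 8.06*u - 0.56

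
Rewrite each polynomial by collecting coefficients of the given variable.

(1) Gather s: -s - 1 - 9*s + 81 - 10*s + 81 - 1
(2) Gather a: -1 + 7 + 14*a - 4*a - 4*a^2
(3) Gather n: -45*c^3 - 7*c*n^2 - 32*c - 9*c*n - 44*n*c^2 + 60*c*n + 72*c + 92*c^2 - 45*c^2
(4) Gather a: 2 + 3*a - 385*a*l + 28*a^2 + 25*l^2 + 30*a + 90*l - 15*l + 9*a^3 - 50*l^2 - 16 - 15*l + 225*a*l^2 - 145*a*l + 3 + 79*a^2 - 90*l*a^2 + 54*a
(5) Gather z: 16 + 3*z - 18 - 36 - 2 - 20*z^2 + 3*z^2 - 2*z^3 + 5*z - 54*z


(1) = 160 - 20*s
(2) = -4*a^2 + 10*a + 6
(3) = -45*c^3 + 47*c^2 - 7*c*n^2 + 40*c + n*(-44*c^2 + 51*c)
(4) = 9*a^3 + a^2*(107 - 90*l) + a*(225*l^2 - 530*l + 87) - 25*l^2 + 60*l - 11
(5) = -2*z^3 - 17*z^2 - 46*z - 40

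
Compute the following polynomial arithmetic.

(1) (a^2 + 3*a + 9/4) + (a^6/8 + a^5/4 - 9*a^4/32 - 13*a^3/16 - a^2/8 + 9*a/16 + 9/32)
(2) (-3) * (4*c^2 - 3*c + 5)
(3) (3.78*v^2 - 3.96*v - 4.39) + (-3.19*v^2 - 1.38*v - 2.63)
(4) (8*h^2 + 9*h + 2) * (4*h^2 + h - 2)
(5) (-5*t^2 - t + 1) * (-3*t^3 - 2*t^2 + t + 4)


(1) = a^6/8 + a^5/4 - 9*a^4/32 - 13*a^3/16 + 7*a^2/8 + 57*a/16 + 81/32
(2) = -12*c^2 + 9*c - 15
(3) = 0.59*v^2 - 5.34*v - 7.02
(4) = 32*h^4 + 44*h^3 + h^2 - 16*h - 4
(5) = 15*t^5 + 13*t^4 - 6*t^3 - 23*t^2 - 3*t + 4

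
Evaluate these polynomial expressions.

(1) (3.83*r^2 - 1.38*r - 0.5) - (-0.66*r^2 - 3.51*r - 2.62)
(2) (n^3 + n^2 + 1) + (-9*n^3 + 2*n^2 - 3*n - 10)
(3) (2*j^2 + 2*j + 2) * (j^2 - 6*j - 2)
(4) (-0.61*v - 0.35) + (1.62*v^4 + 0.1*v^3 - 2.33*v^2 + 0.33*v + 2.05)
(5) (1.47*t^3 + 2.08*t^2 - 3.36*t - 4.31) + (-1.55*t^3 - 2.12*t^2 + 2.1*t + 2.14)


(1) = 4.49*r^2 + 2.13*r + 2.12
(2) = -8*n^3 + 3*n^2 - 3*n - 9
(3) = 2*j^4 - 10*j^3 - 14*j^2 - 16*j - 4
(4) = 1.62*v^4 + 0.1*v^3 - 2.33*v^2 - 0.28*v + 1.7
(5) = -0.08*t^3 - 0.04*t^2 - 1.26*t - 2.17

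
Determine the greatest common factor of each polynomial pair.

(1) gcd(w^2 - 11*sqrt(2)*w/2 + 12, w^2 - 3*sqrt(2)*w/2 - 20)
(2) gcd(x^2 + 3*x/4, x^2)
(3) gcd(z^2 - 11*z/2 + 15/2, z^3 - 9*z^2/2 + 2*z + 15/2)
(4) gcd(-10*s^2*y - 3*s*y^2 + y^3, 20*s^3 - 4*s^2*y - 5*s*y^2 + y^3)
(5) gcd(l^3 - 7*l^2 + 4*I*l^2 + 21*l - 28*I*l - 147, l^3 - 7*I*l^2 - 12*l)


(1) = gcd((w - 4*sqrt(2))*(w - 3*sqrt(2)/2), (w - 4*sqrt(2))*(w + 5*sqrt(2)/2)) = w - 4*sqrt(2)
(2) = gcd(x*(x + 3/4), x^2) = x
(3) = gcd((z - 3)*(z - 5/2), (z - 3)*(z - 5/2)*(z + 1)) = z^2 - 11*z/2 + 15/2
(4) = -10*s^2 - 3*s*y + y^2
(5) = l - 3*I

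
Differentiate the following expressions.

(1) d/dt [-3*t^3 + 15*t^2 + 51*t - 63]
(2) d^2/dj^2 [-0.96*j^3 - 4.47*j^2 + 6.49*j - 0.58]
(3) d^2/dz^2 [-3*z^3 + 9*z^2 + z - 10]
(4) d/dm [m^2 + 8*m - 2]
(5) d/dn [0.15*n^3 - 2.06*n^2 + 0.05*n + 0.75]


(1) = -9*t^2 + 30*t + 51
(2) = -5.76*j - 8.94
(3) = 18 - 18*z
(4) = 2*m + 8
(5) = 0.45*n^2 - 4.12*n + 0.05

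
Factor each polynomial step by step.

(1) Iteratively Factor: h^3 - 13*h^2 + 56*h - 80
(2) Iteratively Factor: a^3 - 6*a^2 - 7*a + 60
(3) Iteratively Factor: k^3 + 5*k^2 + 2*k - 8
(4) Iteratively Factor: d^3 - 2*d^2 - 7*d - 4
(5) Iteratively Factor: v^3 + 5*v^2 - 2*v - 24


(1) = (h - 4)*(h^2 - 9*h + 20) = (h - 4)^2*(h - 5)
(2) = (a + 3)*(a^2 - 9*a + 20) = (a - 5)*(a + 3)*(a - 4)
(3) = (k + 2)*(k^2 + 3*k - 4) = (k - 1)*(k + 2)*(k + 4)
(4) = (d + 1)*(d^2 - 3*d - 4) = (d + 1)^2*(d - 4)
(5) = (v + 3)*(v^2 + 2*v - 8) = (v + 3)*(v + 4)*(v - 2)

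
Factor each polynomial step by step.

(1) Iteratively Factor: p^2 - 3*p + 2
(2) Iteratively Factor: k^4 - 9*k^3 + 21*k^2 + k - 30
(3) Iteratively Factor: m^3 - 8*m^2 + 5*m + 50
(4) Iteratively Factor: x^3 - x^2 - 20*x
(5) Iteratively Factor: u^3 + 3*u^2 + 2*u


(1) = (p - 1)*(p - 2)
(2) = (k + 1)*(k^3 - 10*k^2 + 31*k - 30) = (k - 3)*(k + 1)*(k^2 - 7*k + 10) = (k - 3)*(k - 2)*(k + 1)*(k - 5)
(3) = (m - 5)*(m^2 - 3*m - 10) = (m - 5)^2*(m + 2)
(4) = (x - 5)*(x^2 + 4*x) = x*(x - 5)*(x + 4)
(5) = (u)*(u^2 + 3*u + 2) = u*(u + 1)*(u + 2)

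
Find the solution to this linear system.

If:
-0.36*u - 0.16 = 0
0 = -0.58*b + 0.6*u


Then:
b = -0.46
u = -0.44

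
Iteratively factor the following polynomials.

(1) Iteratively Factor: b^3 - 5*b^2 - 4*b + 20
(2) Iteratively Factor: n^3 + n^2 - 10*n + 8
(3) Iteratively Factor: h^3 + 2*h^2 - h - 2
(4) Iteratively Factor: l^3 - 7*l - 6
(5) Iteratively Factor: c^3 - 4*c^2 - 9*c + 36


(1) = (b - 2)*(b^2 - 3*b - 10) = (b - 5)*(b - 2)*(b + 2)
(2) = (n - 2)*(n^2 + 3*n - 4) = (n - 2)*(n + 4)*(n - 1)
(3) = (h + 2)*(h^2 - 1) = (h - 1)*(h + 2)*(h + 1)
(4) = (l + 1)*(l^2 - l - 6) = (l - 3)*(l + 1)*(l + 2)
(5) = (c + 3)*(c^2 - 7*c + 12) = (c - 4)*(c + 3)*(c - 3)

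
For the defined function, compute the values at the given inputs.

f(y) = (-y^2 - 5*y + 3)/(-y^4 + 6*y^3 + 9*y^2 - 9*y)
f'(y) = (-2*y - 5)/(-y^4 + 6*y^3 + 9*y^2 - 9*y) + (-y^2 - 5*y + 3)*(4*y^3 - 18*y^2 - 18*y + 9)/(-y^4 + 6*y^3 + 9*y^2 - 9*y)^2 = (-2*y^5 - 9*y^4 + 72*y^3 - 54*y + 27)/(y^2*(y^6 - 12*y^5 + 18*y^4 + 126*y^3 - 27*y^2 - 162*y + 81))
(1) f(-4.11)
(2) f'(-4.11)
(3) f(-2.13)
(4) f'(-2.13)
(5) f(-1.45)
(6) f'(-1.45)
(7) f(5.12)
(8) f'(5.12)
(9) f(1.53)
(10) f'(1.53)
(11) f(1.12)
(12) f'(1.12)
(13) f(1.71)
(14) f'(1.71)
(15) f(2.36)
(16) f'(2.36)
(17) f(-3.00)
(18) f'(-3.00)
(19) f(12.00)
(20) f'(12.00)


(1) = -0.01
(2) = -0.02
(3) = -0.49
(4) = -1.89
(5) = 0.88
(6) = -1.65
(7) = -0.16
(8) = -0.04
(9) = -0.30
(10) = 0.25
(11) = -0.48
(12) = 0.77
(13) = -0.26
(14) = 0.18
(15) = -0.19
(16) = 0.07
(17) = -0.07
(18) = -0.11
(19) = 0.02
(20) = -0.01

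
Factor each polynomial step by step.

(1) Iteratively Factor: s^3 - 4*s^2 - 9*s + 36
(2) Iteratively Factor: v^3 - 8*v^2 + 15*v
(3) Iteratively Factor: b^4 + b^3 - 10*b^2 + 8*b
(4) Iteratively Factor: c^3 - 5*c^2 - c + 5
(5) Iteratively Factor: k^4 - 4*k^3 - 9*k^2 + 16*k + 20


(1) = (s - 4)*(s^2 - 9) = (s - 4)*(s + 3)*(s - 3)
(2) = (v)*(v^2 - 8*v + 15) = v*(v - 3)*(v - 5)
(3) = (b + 4)*(b^3 - 3*b^2 + 2*b) = (b - 2)*(b + 4)*(b^2 - b) = (b - 2)*(b - 1)*(b + 4)*(b)
(4) = (c + 1)*(c^2 - 6*c + 5) = (c - 1)*(c + 1)*(c - 5)
(5) = (k + 1)*(k^3 - 5*k^2 - 4*k + 20) = (k - 5)*(k + 1)*(k^2 - 4) = (k - 5)*(k - 2)*(k + 1)*(k + 2)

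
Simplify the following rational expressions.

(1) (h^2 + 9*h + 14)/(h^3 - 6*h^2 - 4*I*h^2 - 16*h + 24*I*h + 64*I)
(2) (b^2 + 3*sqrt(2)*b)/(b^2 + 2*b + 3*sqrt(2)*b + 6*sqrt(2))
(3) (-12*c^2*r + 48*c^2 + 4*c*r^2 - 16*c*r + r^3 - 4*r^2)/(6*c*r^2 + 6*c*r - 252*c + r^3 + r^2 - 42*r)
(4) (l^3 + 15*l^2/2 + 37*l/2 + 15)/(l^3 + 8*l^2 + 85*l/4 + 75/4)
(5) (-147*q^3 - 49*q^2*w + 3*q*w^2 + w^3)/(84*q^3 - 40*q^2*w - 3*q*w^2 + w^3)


(1) = (h + 7)/(h^2 + h*(-8 - 4*I) + 32*I)
(2) = b/(b + 2)
(3) = (-2*c*r + 8*c + r^2 - 4*r)/(r^2 + r - 42)
(4) = (2*l + 4)/(2*l + 5)
(5) = (-21*q^2 - 10*q*w - w^2)/(12*q^2 - 4*q*w - w^2)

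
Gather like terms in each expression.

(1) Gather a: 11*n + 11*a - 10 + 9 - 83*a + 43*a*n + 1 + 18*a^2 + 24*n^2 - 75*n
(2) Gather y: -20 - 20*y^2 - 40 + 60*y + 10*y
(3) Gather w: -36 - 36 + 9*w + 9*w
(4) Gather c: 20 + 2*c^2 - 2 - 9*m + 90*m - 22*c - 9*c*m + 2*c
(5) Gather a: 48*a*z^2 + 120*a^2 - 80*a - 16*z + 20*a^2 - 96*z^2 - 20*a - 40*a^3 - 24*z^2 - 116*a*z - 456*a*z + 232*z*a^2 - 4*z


(1) = 18*a^2 + a*(43*n - 72) + 24*n^2 - 64*n
(2) = -20*y^2 + 70*y - 60
(3) = 18*w - 72
(4) = 2*c^2 + c*(-9*m - 20) + 81*m + 18
(5) = -40*a^3 + a^2*(232*z + 140) + a*(48*z^2 - 572*z - 100) - 120*z^2 - 20*z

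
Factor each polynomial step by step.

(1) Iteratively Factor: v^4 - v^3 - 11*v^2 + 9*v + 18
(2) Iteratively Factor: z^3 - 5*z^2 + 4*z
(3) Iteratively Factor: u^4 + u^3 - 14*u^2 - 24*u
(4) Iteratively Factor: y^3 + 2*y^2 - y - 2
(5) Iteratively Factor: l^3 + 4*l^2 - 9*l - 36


(1) = (v + 1)*(v^3 - 2*v^2 - 9*v + 18) = (v + 1)*(v + 3)*(v^2 - 5*v + 6) = (v - 3)*(v + 1)*(v + 3)*(v - 2)
(2) = (z)*(z^2 - 5*z + 4) = z*(z - 1)*(z - 4)
(3) = (u + 3)*(u^3 - 2*u^2 - 8*u) = u*(u + 3)*(u^2 - 2*u - 8) = u*(u + 2)*(u + 3)*(u - 4)
(4) = (y - 1)*(y^2 + 3*y + 2) = (y - 1)*(y + 1)*(y + 2)
(5) = (l - 3)*(l^2 + 7*l + 12) = (l - 3)*(l + 4)*(l + 3)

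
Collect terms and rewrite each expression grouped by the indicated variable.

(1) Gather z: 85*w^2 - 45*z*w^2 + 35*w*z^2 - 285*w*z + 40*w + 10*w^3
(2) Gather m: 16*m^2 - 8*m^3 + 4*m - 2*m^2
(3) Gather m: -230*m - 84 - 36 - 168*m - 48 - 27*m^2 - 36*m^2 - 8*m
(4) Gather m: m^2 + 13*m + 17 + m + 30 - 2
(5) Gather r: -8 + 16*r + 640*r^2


(1) = 10*w^3 + 85*w^2 + 35*w*z^2 + 40*w + z*(-45*w^2 - 285*w)
(2) = -8*m^3 + 14*m^2 + 4*m
(3) = -63*m^2 - 406*m - 168
(4) = m^2 + 14*m + 45
(5) = 640*r^2 + 16*r - 8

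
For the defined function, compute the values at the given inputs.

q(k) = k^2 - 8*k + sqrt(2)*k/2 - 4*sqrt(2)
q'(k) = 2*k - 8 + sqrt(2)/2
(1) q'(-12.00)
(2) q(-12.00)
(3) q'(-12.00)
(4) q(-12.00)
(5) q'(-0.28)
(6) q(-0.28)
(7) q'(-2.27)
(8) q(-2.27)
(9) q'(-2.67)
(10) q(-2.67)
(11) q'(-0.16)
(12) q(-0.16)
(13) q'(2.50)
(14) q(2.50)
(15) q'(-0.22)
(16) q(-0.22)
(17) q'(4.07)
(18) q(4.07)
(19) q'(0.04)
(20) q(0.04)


(1) = -31.29
(2) = 225.86
(3) = -31.29
(4) = 225.86
(5) = -7.85
(6) = -3.54
(7) = -11.83
(8) = 16.05
(9) = -12.63
(10) = 20.94
(11) = -7.61
(12) = -4.46
(13) = -2.29
(14) = -17.64
(15) = -7.73
(16) = -4.00
(17) = 0.85
(18) = -18.77
(19) = -7.21
(20) = -5.95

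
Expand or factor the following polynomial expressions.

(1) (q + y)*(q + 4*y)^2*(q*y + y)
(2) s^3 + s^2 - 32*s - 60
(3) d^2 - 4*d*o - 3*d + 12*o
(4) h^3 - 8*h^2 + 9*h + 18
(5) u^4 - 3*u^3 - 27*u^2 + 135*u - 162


(1) = q^4*y + 9*q^3*y^2 + q^3*y + 24*q^2*y^3 + 9*q^2*y^2 + 16*q*y^4 + 24*q*y^3 + 16*y^4
(2) = (s - 6)*(s + 2)*(s + 5)
(3) = (d - 3)*(d - 4*o)
(4) = (h - 6)*(h - 3)*(h + 1)
(5) = (u - 3)^3*(u + 6)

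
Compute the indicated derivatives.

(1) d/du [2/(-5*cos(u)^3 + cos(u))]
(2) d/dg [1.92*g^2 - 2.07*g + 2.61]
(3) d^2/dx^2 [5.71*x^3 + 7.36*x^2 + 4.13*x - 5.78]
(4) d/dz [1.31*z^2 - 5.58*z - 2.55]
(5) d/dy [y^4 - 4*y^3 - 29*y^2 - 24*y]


(1) = 2*(-15 + cos(u)^(-2))*sin(u)/(5*sin(u)^2 - 4)^2
(2) = 3.84*g - 2.07
(3) = 34.26*x + 14.72
(4) = 2.62*z - 5.58
(5) = 4*y^3 - 12*y^2 - 58*y - 24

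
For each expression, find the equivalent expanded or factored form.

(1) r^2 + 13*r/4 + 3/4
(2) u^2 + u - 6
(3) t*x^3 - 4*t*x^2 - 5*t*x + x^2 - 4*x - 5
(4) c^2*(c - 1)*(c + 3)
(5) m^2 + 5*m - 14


(1) = (r + 1/4)*(r + 3)
(2) = (u - 2)*(u + 3)
(3) = (x - 5)*(x + 1)*(t*x + 1)
(4) = c^4 + 2*c^3 - 3*c^2
(5) = (m - 2)*(m + 7)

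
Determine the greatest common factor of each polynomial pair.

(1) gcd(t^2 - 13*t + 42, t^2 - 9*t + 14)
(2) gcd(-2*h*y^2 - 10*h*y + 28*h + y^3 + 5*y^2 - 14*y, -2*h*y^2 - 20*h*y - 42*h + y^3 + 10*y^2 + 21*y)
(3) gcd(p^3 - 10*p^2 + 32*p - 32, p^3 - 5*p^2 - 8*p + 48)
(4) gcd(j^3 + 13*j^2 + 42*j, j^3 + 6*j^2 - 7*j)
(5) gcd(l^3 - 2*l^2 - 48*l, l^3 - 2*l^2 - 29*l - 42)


(1) = gcd((t - 7)*(t - 6), (t - 7)*(t - 2)) = t - 7
(2) = -2*h*y - 14*h + y^2 + 7*y
(3) = gcd((p - 4)^2*(p - 2), (p - 4)^2*(p + 3)) = p^2 - 8*p + 16
(4) = j^2 + 7*j
(5) = gcd(l*(l - 8)*(l + 6), (l - 7)*(l + 2)*(l + 3)) = 1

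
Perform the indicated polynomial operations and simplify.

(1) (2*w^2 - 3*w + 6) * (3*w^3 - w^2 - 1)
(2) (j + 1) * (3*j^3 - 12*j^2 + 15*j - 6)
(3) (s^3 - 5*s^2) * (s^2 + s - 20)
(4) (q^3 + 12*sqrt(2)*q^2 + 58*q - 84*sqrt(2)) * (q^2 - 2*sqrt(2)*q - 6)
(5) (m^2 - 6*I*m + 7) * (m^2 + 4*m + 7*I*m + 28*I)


(1) = 6*w^5 - 11*w^4 + 21*w^3 - 8*w^2 + 3*w - 6
(2) = 3*j^4 - 9*j^3 + 3*j^2 + 9*j - 6
(3) = s^5 - 4*s^4 - 25*s^3 + 100*s^2
(4) = q^5 + 10*sqrt(2)*q^4 + 4*q^3 - 272*sqrt(2)*q^2 - 12*q + 504*sqrt(2)
(5) = m^4 + 4*m^3 + I*m^3 + 49*m^2 + 4*I*m^2 + 196*m + 49*I*m + 196*I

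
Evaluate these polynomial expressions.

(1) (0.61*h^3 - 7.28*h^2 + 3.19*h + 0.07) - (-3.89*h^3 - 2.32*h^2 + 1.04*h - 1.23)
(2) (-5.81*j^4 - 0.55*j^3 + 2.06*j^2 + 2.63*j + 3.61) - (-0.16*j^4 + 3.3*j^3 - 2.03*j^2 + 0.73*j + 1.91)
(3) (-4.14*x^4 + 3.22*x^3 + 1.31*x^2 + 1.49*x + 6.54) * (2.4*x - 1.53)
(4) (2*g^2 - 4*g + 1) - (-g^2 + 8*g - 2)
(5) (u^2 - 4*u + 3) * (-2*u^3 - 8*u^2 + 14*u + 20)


(1) = 4.5*h^3 - 4.96*h^2 + 2.15*h + 1.3
(2) = -5.65*j^4 - 3.85*j^3 + 4.09*j^2 + 1.9*j + 1.7
(3) = -9.936*x^5 + 14.0622*x^4 - 1.7826*x^3 + 1.5717*x^2 + 13.4163*x - 10.0062
(4) = 3*g^2 - 12*g + 3
(5) = -2*u^5 + 40*u^3 - 60*u^2 - 38*u + 60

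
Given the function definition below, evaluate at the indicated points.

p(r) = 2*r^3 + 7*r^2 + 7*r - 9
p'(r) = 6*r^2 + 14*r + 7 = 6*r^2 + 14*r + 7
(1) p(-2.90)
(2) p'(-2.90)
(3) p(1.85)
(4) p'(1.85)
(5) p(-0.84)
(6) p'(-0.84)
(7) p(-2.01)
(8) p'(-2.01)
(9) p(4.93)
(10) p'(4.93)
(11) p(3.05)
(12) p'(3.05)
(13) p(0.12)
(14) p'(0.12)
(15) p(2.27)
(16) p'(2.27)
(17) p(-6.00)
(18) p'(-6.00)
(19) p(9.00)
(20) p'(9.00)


(1) = -19.21
(2) = 16.86
(3) = 40.57
(4) = 53.44
(5) = -11.13
(6) = -0.53
(7) = -11.03
(8) = 3.10
(9) = 435.29
(10) = 221.85
(11) = 134.21
(12) = 105.51
(13) = -8.06
(14) = 8.77
(15) = 66.35
(16) = 69.70
(17) = -231.00
(18) = 139.00
(19) = 2079.00
(20) = 619.00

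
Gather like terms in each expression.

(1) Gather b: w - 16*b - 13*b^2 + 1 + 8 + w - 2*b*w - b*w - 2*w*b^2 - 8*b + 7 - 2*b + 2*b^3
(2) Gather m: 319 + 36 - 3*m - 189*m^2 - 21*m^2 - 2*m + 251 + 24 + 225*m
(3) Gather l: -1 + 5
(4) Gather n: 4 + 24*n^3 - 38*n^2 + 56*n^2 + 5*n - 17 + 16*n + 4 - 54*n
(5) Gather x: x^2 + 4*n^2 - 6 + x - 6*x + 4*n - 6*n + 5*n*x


(1) = 2*b^3 + b^2*(-2*w - 13) + b*(-3*w - 26) + 2*w + 16
(2) = -210*m^2 + 220*m + 630
(3) = 4
(4) = 24*n^3 + 18*n^2 - 33*n - 9
(5) = 4*n^2 - 2*n + x^2 + x*(5*n - 5) - 6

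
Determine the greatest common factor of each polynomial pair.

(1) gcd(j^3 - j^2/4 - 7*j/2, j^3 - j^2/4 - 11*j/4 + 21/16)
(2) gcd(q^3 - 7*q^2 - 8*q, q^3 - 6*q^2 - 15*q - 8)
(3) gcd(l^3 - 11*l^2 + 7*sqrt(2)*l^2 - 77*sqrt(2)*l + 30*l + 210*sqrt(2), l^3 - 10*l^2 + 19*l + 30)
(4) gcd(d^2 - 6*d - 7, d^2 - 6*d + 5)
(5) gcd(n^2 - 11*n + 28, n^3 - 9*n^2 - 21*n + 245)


(1) = j + 7/4
(2) = q^2 - 7*q - 8
(3) = gcd((l - 6)*(l - 5)*(l + 7*sqrt(2)), (l - 6)*(l - 5)*(l + 1)) = l^2 - 11*l + 30
(4) = 1
(5) = gcd((n - 7)*(n - 4), (n - 7)^2*(n + 5)) = n - 7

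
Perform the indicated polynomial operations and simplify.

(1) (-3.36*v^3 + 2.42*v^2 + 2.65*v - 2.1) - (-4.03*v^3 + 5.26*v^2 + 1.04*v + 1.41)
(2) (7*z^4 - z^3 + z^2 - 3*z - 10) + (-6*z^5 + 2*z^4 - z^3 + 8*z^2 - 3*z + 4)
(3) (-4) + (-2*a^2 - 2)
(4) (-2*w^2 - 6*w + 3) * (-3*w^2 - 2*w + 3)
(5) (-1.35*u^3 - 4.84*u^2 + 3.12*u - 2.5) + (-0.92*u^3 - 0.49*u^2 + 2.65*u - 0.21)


(1) = 0.67*v^3 - 2.84*v^2 + 1.61*v - 3.51
(2) = -6*z^5 + 9*z^4 - 2*z^3 + 9*z^2 - 6*z - 6
(3) = -2*a^2 - 6
(4) = 6*w^4 + 22*w^3 - 3*w^2 - 24*w + 9
(5) = -2.27*u^3 - 5.33*u^2 + 5.77*u - 2.71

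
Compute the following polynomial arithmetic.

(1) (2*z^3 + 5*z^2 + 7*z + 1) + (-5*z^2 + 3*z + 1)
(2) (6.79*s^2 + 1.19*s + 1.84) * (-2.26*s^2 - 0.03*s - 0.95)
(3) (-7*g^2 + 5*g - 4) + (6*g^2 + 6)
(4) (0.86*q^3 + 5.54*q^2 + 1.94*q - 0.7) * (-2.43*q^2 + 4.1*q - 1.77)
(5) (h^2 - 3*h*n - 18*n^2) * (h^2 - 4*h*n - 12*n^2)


(1) = 2*z^3 + 10*z + 2
(2) = -15.3454*s^4 - 2.8931*s^3 - 10.6446*s^2 - 1.1857*s - 1.748
(3) = -g^2 + 5*g + 2
(4) = -2.0898*q^5 - 9.9362*q^4 + 16.4776*q^3 - 0.1508*q^2 - 6.3038*q + 1.239
(5) = h^4 - 7*h^3*n - 18*h^2*n^2 + 108*h*n^3 + 216*n^4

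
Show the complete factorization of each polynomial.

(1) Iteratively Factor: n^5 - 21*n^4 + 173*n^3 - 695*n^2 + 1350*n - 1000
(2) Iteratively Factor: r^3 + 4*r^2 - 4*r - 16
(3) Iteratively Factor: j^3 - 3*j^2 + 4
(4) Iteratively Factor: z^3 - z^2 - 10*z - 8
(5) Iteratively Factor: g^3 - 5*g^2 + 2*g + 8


(1) = (n - 5)*(n^4 - 16*n^3 + 93*n^2 - 230*n + 200) = (n - 5)^2*(n^3 - 11*n^2 + 38*n - 40) = (n - 5)^2*(n - 2)*(n^2 - 9*n + 20) = (n - 5)^3*(n - 2)*(n - 4)
(2) = (r + 4)*(r^2 - 4) = (r + 2)*(r + 4)*(r - 2)
(3) = (j + 1)*(j^2 - 4*j + 4) = (j - 2)*(j + 1)*(j - 2)
(4) = (z - 4)*(z^2 + 3*z + 2) = (z - 4)*(z + 2)*(z + 1)
(5) = (g + 1)*(g^2 - 6*g + 8) = (g - 4)*(g + 1)*(g - 2)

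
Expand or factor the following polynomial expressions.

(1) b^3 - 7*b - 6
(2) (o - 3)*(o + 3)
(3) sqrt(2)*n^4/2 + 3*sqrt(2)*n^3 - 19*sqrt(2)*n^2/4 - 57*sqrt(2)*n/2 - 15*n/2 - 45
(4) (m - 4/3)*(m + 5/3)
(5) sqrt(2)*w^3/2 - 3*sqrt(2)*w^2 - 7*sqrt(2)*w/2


(1) = (b - 3)*(b + 1)*(b + 2)
(2) = o^2 - 9
(3) = (n + 6)*(n - 5*sqrt(2)/2)*(n + 3*sqrt(2)/2)*(sqrt(2)*n/2 + 1)
(4) = m^2 + m/3 - 20/9
(5) = w*(w - 7)*(sqrt(2)*w/2 + sqrt(2)/2)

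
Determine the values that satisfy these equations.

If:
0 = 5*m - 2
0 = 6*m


Then:
No Solution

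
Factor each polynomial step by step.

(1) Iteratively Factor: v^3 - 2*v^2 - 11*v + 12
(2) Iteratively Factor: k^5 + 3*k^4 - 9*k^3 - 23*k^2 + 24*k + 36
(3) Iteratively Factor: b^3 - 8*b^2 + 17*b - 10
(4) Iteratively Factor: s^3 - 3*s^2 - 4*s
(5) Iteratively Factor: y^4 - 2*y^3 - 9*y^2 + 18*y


(1) = (v - 1)*(v^2 - v - 12) = (v - 4)*(v - 1)*(v + 3)
(2) = (k + 3)*(k^4 - 9*k^2 + 4*k + 12) = (k + 3)^2*(k^3 - 3*k^2 + 4) = (k + 1)*(k + 3)^2*(k^2 - 4*k + 4) = (k - 2)*(k + 1)*(k + 3)^2*(k - 2)
(3) = (b - 2)*(b^2 - 6*b + 5) = (b - 5)*(b - 2)*(b - 1)
(4) = (s + 1)*(s^2 - 4*s) = s*(s + 1)*(s - 4)
(5) = (y - 2)*(y^3 - 9*y) = y*(y - 2)*(y^2 - 9) = y*(y - 3)*(y - 2)*(y + 3)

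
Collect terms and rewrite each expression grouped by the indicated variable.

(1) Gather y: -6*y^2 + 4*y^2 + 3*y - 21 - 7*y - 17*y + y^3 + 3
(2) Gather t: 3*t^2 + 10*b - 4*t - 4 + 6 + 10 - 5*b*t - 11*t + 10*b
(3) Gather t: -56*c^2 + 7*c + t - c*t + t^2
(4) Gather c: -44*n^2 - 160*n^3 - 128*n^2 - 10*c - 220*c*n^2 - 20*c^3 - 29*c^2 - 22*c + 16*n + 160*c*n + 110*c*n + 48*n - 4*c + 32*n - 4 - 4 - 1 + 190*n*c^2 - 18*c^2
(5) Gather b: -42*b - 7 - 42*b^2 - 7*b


(1) = y^3 - 2*y^2 - 21*y - 18
(2) = 20*b + 3*t^2 + t*(-5*b - 15) + 12
(3) = -56*c^2 + 7*c + t^2 + t*(1 - c)
(4) = -20*c^3 + c^2*(190*n - 47) + c*(-220*n^2 + 270*n - 36) - 160*n^3 - 172*n^2 + 96*n - 9
(5) = -42*b^2 - 49*b - 7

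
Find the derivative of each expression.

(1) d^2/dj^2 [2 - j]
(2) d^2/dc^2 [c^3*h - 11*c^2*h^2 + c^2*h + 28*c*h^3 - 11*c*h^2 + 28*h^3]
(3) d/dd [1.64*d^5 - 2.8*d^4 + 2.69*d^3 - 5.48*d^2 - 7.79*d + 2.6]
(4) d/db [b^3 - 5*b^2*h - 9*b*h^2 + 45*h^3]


(1) = 0
(2) = 2*h*(3*c - 11*h + 1)
(3) = 8.2*d^4 - 11.2*d^3 + 8.07*d^2 - 10.96*d - 7.79
(4) = 3*b^2 - 10*b*h - 9*h^2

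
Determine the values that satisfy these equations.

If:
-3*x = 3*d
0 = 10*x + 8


Then:
d = 4/5
x = -4/5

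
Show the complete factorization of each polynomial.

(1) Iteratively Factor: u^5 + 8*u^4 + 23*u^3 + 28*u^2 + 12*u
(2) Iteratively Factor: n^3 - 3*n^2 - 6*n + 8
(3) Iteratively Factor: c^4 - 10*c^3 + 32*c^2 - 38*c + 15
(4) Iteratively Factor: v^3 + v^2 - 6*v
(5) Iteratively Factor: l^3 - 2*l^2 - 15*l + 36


(1) = (u + 2)*(u^4 + 6*u^3 + 11*u^2 + 6*u) = u*(u + 2)*(u^3 + 6*u^2 + 11*u + 6) = u*(u + 2)^2*(u^2 + 4*u + 3) = u*(u + 1)*(u + 2)^2*(u + 3)
(2) = (n - 1)*(n^2 - 2*n - 8) = (n - 4)*(n - 1)*(n + 2)
(3) = (c - 3)*(c^3 - 7*c^2 + 11*c - 5) = (c - 3)*(c - 1)*(c^2 - 6*c + 5) = (c - 3)*(c - 1)^2*(c - 5)
(4) = (v + 3)*(v^2 - 2*v) = (v - 2)*(v + 3)*(v)
(5) = (l - 3)*(l^2 + l - 12) = (l - 3)*(l + 4)*(l - 3)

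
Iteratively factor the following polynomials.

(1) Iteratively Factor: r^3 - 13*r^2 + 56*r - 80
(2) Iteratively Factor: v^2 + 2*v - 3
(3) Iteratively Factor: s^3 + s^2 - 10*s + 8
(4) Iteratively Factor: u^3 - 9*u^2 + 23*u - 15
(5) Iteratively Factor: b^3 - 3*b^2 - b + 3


(1) = (r - 5)*(r^2 - 8*r + 16) = (r - 5)*(r - 4)*(r - 4)
(2) = (v - 1)*(v + 3)
(3) = (s + 4)*(s^2 - 3*s + 2) = (s - 1)*(s + 4)*(s - 2)
(4) = (u - 1)*(u^2 - 8*u + 15) = (u - 3)*(u - 1)*(u - 5)
(5) = (b + 1)*(b^2 - 4*b + 3) = (b - 1)*(b + 1)*(b - 3)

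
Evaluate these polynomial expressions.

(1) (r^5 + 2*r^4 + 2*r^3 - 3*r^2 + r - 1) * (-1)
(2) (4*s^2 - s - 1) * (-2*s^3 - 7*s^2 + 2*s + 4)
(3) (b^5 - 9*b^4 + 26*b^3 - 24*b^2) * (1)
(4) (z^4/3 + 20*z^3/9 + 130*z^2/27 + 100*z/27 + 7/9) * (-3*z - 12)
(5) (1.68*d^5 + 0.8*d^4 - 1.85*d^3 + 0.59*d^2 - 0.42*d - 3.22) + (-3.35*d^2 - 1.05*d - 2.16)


(1) = -r^5 - 2*r^4 - 2*r^3 + 3*r^2 - r + 1
(2) = -8*s^5 - 26*s^4 + 17*s^3 + 21*s^2 - 6*s - 4
(3) = b^5 - 9*b^4 + 26*b^3 - 24*b^2
(4) = -z^5 - 32*z^4/3 - 370*z^3/9 - 620*z^2/9 - 421*z/9 - 28/3
(5) = 1.68*d^5 + 0.8*d^4 - 1.85*d^3 - 2.76*d^2 - 1.47*d - 5.38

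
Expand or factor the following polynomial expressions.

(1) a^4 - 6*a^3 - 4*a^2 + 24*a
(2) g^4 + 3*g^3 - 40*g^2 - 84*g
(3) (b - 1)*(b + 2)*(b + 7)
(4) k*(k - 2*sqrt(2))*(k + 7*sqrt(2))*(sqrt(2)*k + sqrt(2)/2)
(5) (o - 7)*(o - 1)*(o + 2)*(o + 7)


(1) = a*(a - 6)*(a - 2)*(a + 2)
(2) = g*(g - 6)*(g + 2)*(g + 7)
(3) = b^3 + 8*b^2 + 5*b - 14
(4) = sqrt(2)*k^4 + sqrt(2)*k^3/2 + 10*k^3 - 28*sqrt(2)*k^2 + 5*k^2 - 14*sqrt(2)*k
(5) = o^4 + o^3 - 51*o^2 - 49*o + 98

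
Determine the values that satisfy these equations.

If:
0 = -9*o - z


Then:
o = -z/9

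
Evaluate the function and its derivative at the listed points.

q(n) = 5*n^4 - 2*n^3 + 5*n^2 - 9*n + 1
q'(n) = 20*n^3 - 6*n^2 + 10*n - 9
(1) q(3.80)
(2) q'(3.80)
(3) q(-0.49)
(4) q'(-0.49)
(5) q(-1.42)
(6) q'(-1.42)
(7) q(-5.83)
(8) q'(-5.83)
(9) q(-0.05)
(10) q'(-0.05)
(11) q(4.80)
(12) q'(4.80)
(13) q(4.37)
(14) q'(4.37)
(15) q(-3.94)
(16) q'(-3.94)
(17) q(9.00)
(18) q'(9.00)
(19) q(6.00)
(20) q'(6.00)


(1) = 971.82
(2) = 1039.80
(3) = 7.13
(4) = -17.69
(5) = 49.92
(6) = -92.56
(7) = 6395.95
(8) = -4234.34
(9) = 1.46
(10) = -9.52
(11) = 2506.02
(12) = 2112.60
(13) = 1713.71
(14) = 1589.19
(15) = 1441.31
(16) = -1364.80
(17) = 31672.00
(18) = 14175.00
(19) = 6175.00
(20) = 4155.00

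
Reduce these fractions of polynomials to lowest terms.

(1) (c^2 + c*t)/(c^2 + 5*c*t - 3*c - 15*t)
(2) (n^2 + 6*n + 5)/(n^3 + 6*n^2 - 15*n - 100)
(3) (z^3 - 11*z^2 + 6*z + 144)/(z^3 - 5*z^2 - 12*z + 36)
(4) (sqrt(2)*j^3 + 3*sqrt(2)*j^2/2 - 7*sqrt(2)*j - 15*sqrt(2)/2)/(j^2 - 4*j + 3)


(1) = (c^2 + c*t)/(c^2 + 5*c*t - 3*c - 15*t)
(2) = (n + 1)/(n^2 + n - 20)
(3) = (z - 8)/(z - 2)
(4) = (2*sqrt(2)*j^3 + 3*sqrt(2)*j^2 - 14*sqrt(2)*j - 15*sqrt(2))/(2*j^2 - 8*j + 6)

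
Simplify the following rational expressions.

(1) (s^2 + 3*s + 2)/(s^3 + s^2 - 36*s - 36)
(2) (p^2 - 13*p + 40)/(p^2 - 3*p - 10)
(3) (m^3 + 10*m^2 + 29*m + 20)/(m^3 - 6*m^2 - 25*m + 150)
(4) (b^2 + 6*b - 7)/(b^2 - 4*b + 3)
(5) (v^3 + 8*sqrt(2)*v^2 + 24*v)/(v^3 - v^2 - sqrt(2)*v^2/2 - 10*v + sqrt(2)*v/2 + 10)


(1) = (s + 2)/(s^2 - 36)
(2) = (p - 8)/(p + 2)
(3) = (m^2 + 5*m + 4)/(m^2 - 11*m + 30)
(4) = (b + 7)/(b - 3)
(5) = (2*v^2 + 12*sqrt(2)*v)/(2*v^2 + v*(-5*sqrt(2) - 2) + 5*sqrt(2))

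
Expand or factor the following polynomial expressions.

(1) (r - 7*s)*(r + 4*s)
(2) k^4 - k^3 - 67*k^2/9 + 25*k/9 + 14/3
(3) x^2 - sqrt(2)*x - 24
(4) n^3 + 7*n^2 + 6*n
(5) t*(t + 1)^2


(1) = r^2 - 3*r*s - 28*s^2
(2) = (k - 3)*(k - 1)*(k + 2/3)*(k + 7/3)
(3) = (x - 4*sqrt(2))*(x + 3*sqrt(2))
(4) = n*(n + 1)*(n + 6)
(5) = t^3 + 2*t^2 + t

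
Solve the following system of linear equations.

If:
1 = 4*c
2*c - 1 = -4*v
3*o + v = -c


Then:
c = 1/4
o = -1/8
v = 1/8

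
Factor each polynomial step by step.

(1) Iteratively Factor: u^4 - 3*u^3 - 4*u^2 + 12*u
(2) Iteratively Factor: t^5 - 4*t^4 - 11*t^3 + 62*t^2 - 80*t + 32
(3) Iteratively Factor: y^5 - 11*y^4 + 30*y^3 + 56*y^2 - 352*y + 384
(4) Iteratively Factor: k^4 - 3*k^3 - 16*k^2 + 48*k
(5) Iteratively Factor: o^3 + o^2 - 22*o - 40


(1) = (u + 2)*(u^3 - 5*u^2 + 6*u) = (u - 2)*(u + 2)*(u^2 - 3*u) = (u - 3)*(u - 2)*(u + 2)*(u)
(2) = (t - 1)*(t^4 - 3*t^3 - 14*t^2 + 48*t - 32) = (t - 4)*(t - 1)*(t^3 + t^2 - 10*t + 8) = (t - 4)*(t - 1)^2*(t^2 + 2*t - 8) = (t - 4)*(t - 1)^2*(t + 4)*(t - 2)
(3) = (y - 2)*(y^4 - 9*y^3 + 12*y^2 + 80*y - 192) = (y - 4)*(y - 2)*(y^3 - 5*y^2 - 8*y + 48) = (y - 4)*(y - 2)*(y + 3)*(y^2 - 8*y + 16) = (y - 4)^2*(y - 2)*(y + 3)*(y - 4)
(4) = (k + 4)*(k^3 - 7*k^2 + 12*k) = (k - 3)*(k + 4)*(k^2 - 4*k) = (k - 4)*(k - 3)*(k + 4)*(k)
(5) = (o + 4)*(o^2 - 3*o - 10) = (o - 5)*(o + 4)*(o + 2)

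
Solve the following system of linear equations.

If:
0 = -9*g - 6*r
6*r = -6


Then:
g = 2/3
r = -1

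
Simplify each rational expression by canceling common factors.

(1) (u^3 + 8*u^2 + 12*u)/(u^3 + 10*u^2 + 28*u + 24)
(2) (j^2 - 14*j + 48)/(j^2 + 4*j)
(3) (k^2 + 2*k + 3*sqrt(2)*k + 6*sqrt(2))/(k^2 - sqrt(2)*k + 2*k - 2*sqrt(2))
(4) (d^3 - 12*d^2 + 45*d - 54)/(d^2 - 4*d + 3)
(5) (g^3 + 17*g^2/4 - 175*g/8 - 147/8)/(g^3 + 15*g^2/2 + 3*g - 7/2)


(1) = u/(u + 2)
(2) = (j^2 - 14*j + 48)/(j^2 + 4*j)
(3) = (k + 3*sqrt(2))/(k - sqrt(2))
(4) = (d^2 - 9*d + 18)/(d - 1)
(5) = (8*g^2 - 22*g - 21)/(8*g^2 + 4*g - 4)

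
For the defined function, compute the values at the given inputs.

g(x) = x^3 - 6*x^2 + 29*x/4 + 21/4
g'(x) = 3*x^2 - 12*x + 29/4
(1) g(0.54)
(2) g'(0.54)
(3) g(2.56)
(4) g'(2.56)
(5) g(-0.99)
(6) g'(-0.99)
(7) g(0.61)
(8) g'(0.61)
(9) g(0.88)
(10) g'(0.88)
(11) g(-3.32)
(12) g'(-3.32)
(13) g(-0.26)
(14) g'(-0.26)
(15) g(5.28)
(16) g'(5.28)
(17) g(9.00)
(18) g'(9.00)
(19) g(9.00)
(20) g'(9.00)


(1) = 7.57
(2) = 1.64
(3) = 1.27
(4) = -3.81
(5) = -8.78
(6) = 22.07
(7) = 7.67
(8) = 1.05
(9) = 7.67
(10) = -0.99
(11) = -121.55
(12) = 80.16
(13) = 2.94
(14) = 10.57
(15) = 23.46
(16) = 27.53
(17) = 313.50
(18) = 142.25
(19) = 313.50
(20) = 142.25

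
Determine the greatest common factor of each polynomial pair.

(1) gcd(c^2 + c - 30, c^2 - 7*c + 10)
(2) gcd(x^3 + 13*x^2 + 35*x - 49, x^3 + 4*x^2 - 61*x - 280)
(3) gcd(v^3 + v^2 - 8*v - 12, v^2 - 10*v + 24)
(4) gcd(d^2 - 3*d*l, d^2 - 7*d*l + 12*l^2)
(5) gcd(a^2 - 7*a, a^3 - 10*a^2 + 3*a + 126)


(1) = gcd((c - 5)*(c + 6), (c - 5)*(c - 2)) = c - 5
(2) = x + 7
(3) = 1
(4) = d - 3*l
(5) = gcd(a*(a - 7), (a - 7)*(a - 6)*(a + 3)) = a - 7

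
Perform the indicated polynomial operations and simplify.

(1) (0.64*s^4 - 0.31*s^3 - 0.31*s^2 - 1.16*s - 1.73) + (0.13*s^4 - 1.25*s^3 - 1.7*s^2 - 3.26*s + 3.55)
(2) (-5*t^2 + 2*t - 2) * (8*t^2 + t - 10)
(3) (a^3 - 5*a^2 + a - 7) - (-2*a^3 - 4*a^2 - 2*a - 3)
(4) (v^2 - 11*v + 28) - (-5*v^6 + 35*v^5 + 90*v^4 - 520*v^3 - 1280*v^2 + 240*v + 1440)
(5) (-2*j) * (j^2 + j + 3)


(1) = 0.77*s^4 - 1.56*s^3 - 2.01*s^2 - 4.42*s + 1.82
(2) = -40*t^4 + 11*t^3 + 36*t^2 - 22*t + 20
(3) = 3*a^3 - a^2 + 3*a - 4
(4) = 5*v^6 - 35*v^5 - 90*v^4 + 520*v^3 + 1281*v^2 - 251*v - 1412
(5) = -2*j^3 - 2*j^2 - 6*j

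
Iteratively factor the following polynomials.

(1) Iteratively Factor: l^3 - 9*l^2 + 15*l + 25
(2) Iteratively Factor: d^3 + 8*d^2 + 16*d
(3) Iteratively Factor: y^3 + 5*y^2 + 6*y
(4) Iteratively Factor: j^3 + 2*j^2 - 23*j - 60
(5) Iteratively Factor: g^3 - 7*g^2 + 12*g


(1) = (l + 1)*(l^2 - 10*l + 25) = (l - 5)*(l + 1)*(l - 5)
(2) = (d)*(d^2 + 8*d + 16) = d*(d + 4)*(d + 4)
(3) = (y + 3)*(y^2 + 2*y) = y*(y + 3)*(y + 2)
(4) = (j + 4)*(j^2 - 2*j - 15) = (j - 5)*(j + 4)*(j + 3)
(5) = (g)*(g^2 - 7*g + 12) = g*(g - 3)*(g - 4)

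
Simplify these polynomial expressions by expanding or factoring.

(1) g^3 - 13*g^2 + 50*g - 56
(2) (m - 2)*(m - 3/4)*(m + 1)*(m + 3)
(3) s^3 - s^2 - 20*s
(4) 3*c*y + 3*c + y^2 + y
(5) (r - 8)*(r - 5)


(1) = (g - 7)*(g - 4)*(g - 2)
(2) = m^4 + 5*m^3/4 - 13*m^2/2 - 9*m/4 + 9/2
(3) = s*(s - 5)*(s + 4)
(4) = (3*c + y)*(y + 1)
(5) = r^2 - 13*r + 40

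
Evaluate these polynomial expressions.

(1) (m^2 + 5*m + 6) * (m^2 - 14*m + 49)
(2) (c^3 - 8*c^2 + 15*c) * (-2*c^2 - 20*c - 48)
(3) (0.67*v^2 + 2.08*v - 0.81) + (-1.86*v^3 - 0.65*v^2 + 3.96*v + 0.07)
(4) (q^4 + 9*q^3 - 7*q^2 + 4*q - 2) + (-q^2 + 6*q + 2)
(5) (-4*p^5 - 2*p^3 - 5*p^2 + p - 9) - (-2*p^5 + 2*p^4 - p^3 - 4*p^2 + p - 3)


(1) = m^4 - 9*m^3 - 15*m^2 + 161*m + 294
(2) = -2*c^5 - 4*c^4 + 82*c^3 + 84*c^2 - 720*c
(3) = -1.86*v^3 + 0.02*v^2 + 6.04*v - 0.74
(4) = q^4 + 9*q^3 - 8*q^2 + 10*q
(5) = -2*p^5 - 2*p^4 - p^3 - p^2 - 6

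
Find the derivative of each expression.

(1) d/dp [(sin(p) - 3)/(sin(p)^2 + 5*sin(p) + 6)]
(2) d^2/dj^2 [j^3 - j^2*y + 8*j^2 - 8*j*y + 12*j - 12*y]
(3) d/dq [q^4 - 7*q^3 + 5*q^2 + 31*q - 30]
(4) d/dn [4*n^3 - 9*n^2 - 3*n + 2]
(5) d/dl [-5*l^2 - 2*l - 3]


(1) = (6*sin(p) + cos(p)^2 + 20)*cos(p)/(sin(p)^2 + 5*sin(p) + 6)^2
(2) = 6*j - 2*y + 16
(3) = 4*q^3 - 21*q^2 + 10*q + 31
(4) = 12*n^2 - 18*n - 3
(5) = -10*l - 2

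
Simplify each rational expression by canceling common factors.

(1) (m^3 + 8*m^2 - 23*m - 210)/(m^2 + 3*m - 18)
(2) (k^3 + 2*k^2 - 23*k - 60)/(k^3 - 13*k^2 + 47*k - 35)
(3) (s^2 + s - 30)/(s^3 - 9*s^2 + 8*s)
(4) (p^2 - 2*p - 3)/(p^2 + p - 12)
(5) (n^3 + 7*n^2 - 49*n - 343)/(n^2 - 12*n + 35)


(1) = (m^2 + 2*m - 35)/(m - 3)
(2) = (k^2 + 7*k + 12)/(k^2 - 8*k + 7)
(3) = (s^2 + s - 30)/(s^3 - 9*s^2 + 8*s)
(4) = (p + 1)/(p + 4)
(5) = (n^2 + 14*n + 49)/(n - 5)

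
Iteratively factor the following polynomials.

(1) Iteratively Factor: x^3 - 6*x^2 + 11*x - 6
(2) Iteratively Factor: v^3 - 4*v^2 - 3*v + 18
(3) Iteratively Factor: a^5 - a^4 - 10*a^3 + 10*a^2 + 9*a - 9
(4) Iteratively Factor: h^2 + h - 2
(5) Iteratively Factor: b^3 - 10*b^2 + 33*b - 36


(1) = (x - 3)*(x^2 - 3*x + 2) = (x - 3)*(x - 2)*(x - 1)
(2) = (v - 3)*(v^2 - v - 6) = (v - 3)*(v + 2)*(v - 3)
(3) = (a + 1)*(a^4 - 2*a^3 - 8*a^2 + 18*a - 9) = (a - 3)*(a + 1)*(a^3 + a^2 - 5*a + 3) = (a - 3)*(a - 1)*(a + 1)*(a^2 + 2*a - 3) = (a - 3)*(a - 1)^2*(a + 1)*(a + 3)
(4) = (h + 2)*(h - 1)
(5) = (b - 3)*(b^2 - 7*b + 12) = (b - 3)^2*(b - 4)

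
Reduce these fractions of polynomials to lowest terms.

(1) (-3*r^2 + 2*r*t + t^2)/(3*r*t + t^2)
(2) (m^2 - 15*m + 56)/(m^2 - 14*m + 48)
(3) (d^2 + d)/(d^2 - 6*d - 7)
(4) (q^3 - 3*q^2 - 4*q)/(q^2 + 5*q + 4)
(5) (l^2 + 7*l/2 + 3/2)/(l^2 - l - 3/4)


(1) = (-r + t)/t
(2) = (m - 7)/(m - 6)
(3) = d/(d - 7)
(4) = (q^2 - 4*q)/(q + 4)
(5) = (2*l + 6)/(2*l - 3)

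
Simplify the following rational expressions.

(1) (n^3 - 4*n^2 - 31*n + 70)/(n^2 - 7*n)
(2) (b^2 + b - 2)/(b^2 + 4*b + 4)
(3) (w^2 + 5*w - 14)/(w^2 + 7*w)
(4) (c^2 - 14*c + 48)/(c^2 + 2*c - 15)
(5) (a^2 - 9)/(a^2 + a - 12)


(1) = (n^2 + 3*n - 10)/n
(2) = (b - 1)/(b + 2)
(3) = (w - 2)/w
(4) = (c^2 - 14*c + 48)/(c^2 + 2*c - 15)
(5) = (a + 3)/(a + 4)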